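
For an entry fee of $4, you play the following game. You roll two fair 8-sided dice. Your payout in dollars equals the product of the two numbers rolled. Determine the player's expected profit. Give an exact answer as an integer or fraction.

65/4 dollars

Distribution of the product of the two numbers rolled: 1 w.p. 1/64, 2 w.p. 1/32, 3 w.p. 1/32, 4 w.p. 3/64, 5 w.p. 1/32, 6 w.p. 1/16, …
E[payout] = (1/64)·1 + (1/32)·2 + (1/32)·3 + (3/64)·4 + (1/32)·5 + (1/16)·6 + (1/32)·7 + (1/16)·8 + (1/64)·9 + (1/32)·10 + (1/16)·12 + (1/32)·14 + (1/32)·15 + (3/64)·16 + (1/32)·18 + (1/32)·20 + (1/32)·21 + (1/16)·24 + (1/64)·25 + (1/32)·28 + (1/32)·30 + (1/32)·32 + (1/32)·35 + (1/64)·36 + (1/32)·40 + (1/32)·42 + (1/32)·48 + (1/64)·49 + (1/32)·56 + (1/64)·64 = 81/4
Expected profit = 81/4 − 4 = 65/4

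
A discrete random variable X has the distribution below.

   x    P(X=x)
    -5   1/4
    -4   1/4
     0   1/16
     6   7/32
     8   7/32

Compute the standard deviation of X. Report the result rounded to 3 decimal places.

5.609

E[X] = 13/16, E[X²] = 257/8
Var(X) = E[X²] − (E[X])² = 257/8 − 169/256 = 8055/256
SD(X) = √(8055/256) ≈ 5.609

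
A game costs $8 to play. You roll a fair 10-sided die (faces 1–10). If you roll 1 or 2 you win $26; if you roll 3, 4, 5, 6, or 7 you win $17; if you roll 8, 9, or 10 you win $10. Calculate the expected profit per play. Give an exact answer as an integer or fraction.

87/10 dollars

E[payout] = (3/10)·10 + (1/2)·17 + (1/5)·26 = 167/10
Expected profit = 167/10 − 8 = 87/10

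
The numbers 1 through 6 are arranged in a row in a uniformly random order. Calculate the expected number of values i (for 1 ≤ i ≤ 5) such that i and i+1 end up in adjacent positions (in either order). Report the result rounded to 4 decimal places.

1.6667

For each i ∈ {1,…,5}, let Xᵢ = 1 if i and i+1 are adjacent. P(Xᵢ=1) = 2·(6−1)!/6! = 2/6.
By linearity, E[ΣXᵢ] = (5)·(2/6) = 5/3.
≈ 1.6667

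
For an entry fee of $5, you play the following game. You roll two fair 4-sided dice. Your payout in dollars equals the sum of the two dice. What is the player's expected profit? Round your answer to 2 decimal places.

$0.00

Distribution of the sum of the two dice: 2 w.p. 1/16, 3 w.p. 1/8, 4 w.p. 3/16, 5 w.p. 1/4, 6 w.p. 3/16, 7 w.p. 1/8, …
E[payout] = (1/16)·2 + (1/8)·3 + (3/16)·4 + (1/4)·5 + (3/16)·6 + (1/8)·7 + (1/16)·8 = 5
Expected profit = 5 − 5 = 0 ≈ $0.00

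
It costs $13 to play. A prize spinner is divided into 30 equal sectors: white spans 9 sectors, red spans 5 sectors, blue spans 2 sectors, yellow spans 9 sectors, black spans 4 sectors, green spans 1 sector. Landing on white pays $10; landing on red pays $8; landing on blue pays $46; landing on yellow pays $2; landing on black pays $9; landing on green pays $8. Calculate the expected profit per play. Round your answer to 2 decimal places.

-$3.53

E[payout] = (9/30)·10 + (5/30)·8 + (2/30)·46 + (9/30)·2 + (4/30)·9 + (1/30)·8 = 142/15
Expected profit = 142/15 − 13 = -53/15 ≈ -$3.53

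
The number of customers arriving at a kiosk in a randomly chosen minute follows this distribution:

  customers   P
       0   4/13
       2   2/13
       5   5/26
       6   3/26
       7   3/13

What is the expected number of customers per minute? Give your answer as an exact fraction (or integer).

E[X] = (4/13)·0 + (2/13)·2 + (5/26)·5 + (3/26)·6 + (3/13)·7
     = 93/26

93/26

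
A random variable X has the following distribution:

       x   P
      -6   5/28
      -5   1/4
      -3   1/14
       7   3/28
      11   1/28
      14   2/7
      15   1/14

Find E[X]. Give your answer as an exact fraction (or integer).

103/28

E[X] = (5/28)·(-6) + (1/4)·(-5) + (1/14)·(-3) + (3/28)·7 + (1/28)·11 + (2/7)·14 + (1/14)·15
     = 103/28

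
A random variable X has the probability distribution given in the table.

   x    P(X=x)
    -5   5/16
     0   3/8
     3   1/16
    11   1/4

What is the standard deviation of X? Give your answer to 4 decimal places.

E[X] = 11/8, E[X²] = 309/8
Var(X) = E[X²] − (E[X])² = 309/8 − 121/64 = 2351/64
SD(X) = √(2351/64) ≈ 6.0609

6.0609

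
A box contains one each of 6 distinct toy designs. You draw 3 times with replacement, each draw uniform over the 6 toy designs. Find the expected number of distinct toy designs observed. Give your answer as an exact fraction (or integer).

Let Xⱼ=1 if type j appears at least once. P(Xⱼ=1) = 1 − ((6−1)/6)^3 = 91/216.
E[#distinct] = 6·91/216 = 91/36.

91/36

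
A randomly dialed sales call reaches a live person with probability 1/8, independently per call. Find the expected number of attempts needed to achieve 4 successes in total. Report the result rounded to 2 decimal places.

By linearity (sum of 4 independent geometric waits), E[trials] = 4/p = 4/(1/8) = 32.
≈ 32.00

32.00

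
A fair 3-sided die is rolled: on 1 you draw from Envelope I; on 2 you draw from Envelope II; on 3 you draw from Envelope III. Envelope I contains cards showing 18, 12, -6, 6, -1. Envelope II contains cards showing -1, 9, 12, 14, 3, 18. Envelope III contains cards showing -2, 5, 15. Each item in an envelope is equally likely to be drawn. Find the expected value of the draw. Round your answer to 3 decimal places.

6.989

E[X | Envelope I] = (18 + 12 − 6 + 6 − 1)/5 = 29/5
E[X | Envelope II] = (-1 + 9 + 12 + 14 + 3 + 18)/6 = 55/6
E[X | Envelope III] = (-2 + 5 + 15)/3 = 6
E[X] = (1/3)·29/5 + (1/3)·55/6 + (1/3)·6 = 629/90 ≈ 6.989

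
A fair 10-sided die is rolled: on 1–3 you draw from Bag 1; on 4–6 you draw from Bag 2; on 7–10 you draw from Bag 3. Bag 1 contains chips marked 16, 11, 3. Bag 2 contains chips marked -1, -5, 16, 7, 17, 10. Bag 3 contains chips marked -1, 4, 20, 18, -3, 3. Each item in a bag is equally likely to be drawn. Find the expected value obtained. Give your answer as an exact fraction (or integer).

E[X | Bag 1] = (16 + 11 + 3)/3 = 10
E[X | Bag 2] = (-1 − 5 + 16 + 7 + 17 + 10)/6 = 22/3
E[X | Bag 3] = (-1 + 4 + 20 + 18 − 3 + 3)/6 = 41/6
E[X] = (3/10)·10 + (3/10)·22/3 + (2/5)·41/6 = 119/15

119/15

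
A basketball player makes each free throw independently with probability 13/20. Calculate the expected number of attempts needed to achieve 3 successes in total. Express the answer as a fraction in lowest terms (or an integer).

60/13

By linearity (sum of 3 independent geometric waits), E[trials] = 3/p = 3/(13/20) = 60/13.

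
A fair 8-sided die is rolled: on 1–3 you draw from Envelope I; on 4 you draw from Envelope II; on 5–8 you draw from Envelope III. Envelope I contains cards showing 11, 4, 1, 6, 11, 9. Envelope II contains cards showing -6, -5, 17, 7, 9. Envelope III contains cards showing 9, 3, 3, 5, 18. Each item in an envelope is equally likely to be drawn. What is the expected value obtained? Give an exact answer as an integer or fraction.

E[X | Envelope I] = (11 + 4 + 1 + 6 + 11 + 9)/6 = 7
E[X | Envelope II] = (-6 − 5 + 17 + 7 + 9)/5 = 22/5
E[X | Envelope III] = (9 + 3 + 3 + 5 + 18)/5 = 38/5
E[X] = (3/8)·7 + (1/8)·22/5 + (1/2)·38/5 = 279/40

279/40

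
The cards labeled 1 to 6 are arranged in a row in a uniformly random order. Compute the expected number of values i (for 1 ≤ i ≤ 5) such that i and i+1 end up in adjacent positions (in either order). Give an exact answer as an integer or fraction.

5/3

For each i ∈ {1,…,5}, let Xᵢ = 1 if i and i+1 are adjacent. P(Xᵢ=1) = 2·(6−1)!/6! = 2/6.
By linearity, E[ΣXᵢ] = (5)·(2/6) = 5/3.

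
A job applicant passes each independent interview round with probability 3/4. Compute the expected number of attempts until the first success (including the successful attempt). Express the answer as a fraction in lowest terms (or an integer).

For a geometric distribution, E[trials] = 1/p = 1/(3/4) = 4/3.

4/3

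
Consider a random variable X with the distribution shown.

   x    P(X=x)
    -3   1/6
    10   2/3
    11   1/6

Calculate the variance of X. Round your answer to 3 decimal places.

24.333

E[X] = (1/6)·(-3) + (2/3)·10 + (1/6)·11 = 8
E[X²] = (1/6)·9 + (2/3)·100 + (1/6)·121 = 265/3
Var(X) = 265/3 − (8)² = 73/3 ≈ 24.333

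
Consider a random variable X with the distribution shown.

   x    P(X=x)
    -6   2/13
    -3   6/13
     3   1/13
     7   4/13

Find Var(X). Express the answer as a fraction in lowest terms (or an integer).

E[X] = (2/13)·(-6) + (6/13)·(-3) + (1/13)·3 + (4/13)·7 = 1/13
E[X²] = (2/13)·36 + (6/13)·9 + (1/13)·9 + (4/13)·49 = 331/13
Var(X) = 331/13 − (1/13)² = 4302/169

4302/169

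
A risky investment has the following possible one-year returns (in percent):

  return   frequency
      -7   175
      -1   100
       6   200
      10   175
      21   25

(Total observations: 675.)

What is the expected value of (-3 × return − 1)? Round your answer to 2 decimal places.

Total = 675, so P(return=-7) = 175/675, etc.
E[-3x-1] = (7/27)·20 + (4/27)·2 + (8/27)·(-19) + (7/27)·(-31) + (1/27)·(-64)
     = -95/9 ≈ -10.56

-10.56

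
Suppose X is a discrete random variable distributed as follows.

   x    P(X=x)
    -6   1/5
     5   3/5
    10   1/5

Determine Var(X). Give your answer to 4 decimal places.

E[X] = (1/5)·(-6) + (3/5)·5 + (1/5)·10 = 19/5
E[X²] = (1/5)·36 + (3/5)·25 + (1/5)·100 = 211/5
Var(X) = 211/5 − (19/5)² = 694/25 ≈ 27.7600

27.7600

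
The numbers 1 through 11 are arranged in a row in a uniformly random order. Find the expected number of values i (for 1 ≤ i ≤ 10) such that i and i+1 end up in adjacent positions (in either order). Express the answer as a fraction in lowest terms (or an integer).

20/11

For each i ∈ {1,…,10}, let Xᵢ = 1 if i and i+1 are adjacent. P(Xᵢ=1) = 2·(11−1)!/11! = 2/11.
By linearity, E[ΣXᵢ] = (10)·(2/11) = 20/11.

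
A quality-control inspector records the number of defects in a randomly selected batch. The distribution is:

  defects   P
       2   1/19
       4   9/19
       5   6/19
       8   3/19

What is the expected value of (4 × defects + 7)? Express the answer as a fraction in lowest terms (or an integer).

E[4x+7] = (1/19)·15 + (9/19)·23 + (6/19)·27 + (3/19)·39
     = 501/19

501/19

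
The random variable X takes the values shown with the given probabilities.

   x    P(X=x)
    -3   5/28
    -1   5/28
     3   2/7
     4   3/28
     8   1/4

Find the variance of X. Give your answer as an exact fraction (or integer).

1515/98

E[X] = (5/28)·(-3) + (5/28)·(-1) + (2/7)·3 + (3/28)·4 + (1/4)·8 = 18/7
E[X²] = (5/28)·9 + (5/28)·1 + (2/7)·9 + (3/28)·16 + (1/4)·64 = 309/14
Var(X) = 309/14 − (18/7)² = 1515/98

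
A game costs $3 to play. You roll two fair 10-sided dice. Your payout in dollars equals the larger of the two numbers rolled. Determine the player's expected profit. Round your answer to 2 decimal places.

Distribution of the larger of the two numbers rolled: 1 w.p. 1/100, 2 w.p. 3/100, 3 w.p. 1/20, 4 w.p. 7/100, 5 w.p. 9/100, 6 w.p. 11/100, …
E[payout] = (1/100)·1 + (3/100)·2 + (1/20)·3 + (7/100)·4 + (9/100)·5 + (11/100)·6 + (13/100)·7 + (3/20)·8 + (17/100)·9 + (19/100)·10 = 143/20
Expected profit = 143/20 − 3 = 83/20 ≈ $4.15

$4.15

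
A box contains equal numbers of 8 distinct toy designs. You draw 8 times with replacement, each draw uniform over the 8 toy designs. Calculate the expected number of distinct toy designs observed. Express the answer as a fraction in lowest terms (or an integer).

11012415/2097152

Let Xⱼ=1 if type j appears at least once. P(Xⱼ=1) = 1 − ((8−1)/8)^8 = 11012415/16777216.
E[#distinct] = 8·11012415/16777216 = 11012415/2097152.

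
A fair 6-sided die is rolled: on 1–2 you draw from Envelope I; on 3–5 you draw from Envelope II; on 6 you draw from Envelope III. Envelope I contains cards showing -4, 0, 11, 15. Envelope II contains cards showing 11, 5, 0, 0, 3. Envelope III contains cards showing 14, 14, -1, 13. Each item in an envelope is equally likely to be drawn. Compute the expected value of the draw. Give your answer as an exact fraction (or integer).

27/5

E[X | Envelope I] = (-4 + 0 + 11 + 15)/4 = 11/2
E[X | Envelope II] = (11 + 5 + 0 + 0 + 3)/5 = 19/5
E[X | Envelope III] = (14 + 14 − 1 + 13)/4 = 10
E[X] = (1/3)·11/2 + (1/2)·19/5 + (1/6)·10 = 27/5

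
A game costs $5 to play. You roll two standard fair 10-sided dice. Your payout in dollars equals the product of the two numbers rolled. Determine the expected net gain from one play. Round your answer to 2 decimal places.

$25.25

Distribution of the product of the two numbers rolled: 1 w.p. 1/100, 2 w.p. 1/50, 3 w.p. 1/50, 4 w.p. 3/100, 5 w.p. 1/50, 6 w.p. 1/25, …
E[payout] = (1/100)·1 + (1/50)·2 + (1/50)·3 + (3/100)·4 + (1/50)·5 + (1/25)·6 + (1/50)·7 + (1/25)·8 + (3/100)·9 + (1/25)·10 + (1/25)·12 + (1/50)·14 + (1/50)·15 + (3/100)·16 + (1/25)·18 + (1/25)·20 + (1/50)·21 + (1/25)·24 + (1/100)·25 + (1/50)·27 + (1/50)·28 + (1/25)·30 + (1/50)·32 + (1/50)·35 + (3/100)·36 + (1/25)·40 + (1/50)·42 + (1/50)·45 + (1/50)·48 + (1/100)·49 + (1/50)·50 + (1/50)·54 + (1/50)·56 + (1/50)·60 + (1/50)·63 + (1/100)·64 + (1/50)·70 + (1/50)·72 + (1/50)·80 + (1/100)·81 + (1/50)·90 + (1/100)·100 = 121/4
Expected profit = 121/4 − 5 = 101/4 ≈ $25.25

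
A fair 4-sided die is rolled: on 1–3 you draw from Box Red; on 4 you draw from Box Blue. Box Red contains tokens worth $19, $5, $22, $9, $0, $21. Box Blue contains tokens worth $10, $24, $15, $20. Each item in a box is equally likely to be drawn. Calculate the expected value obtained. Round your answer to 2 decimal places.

E[X | Box Red] = (19 + 5 + 22 + 9 + 0 + 21)/6 = 38/3
E[X | Box Blue] = (10 + 24 + 15 + 20)/4 = 69/4
E[X] = (3/4)·38/3 + (1/4)·69/4 = 221/16 ≈ 13.81

$13.81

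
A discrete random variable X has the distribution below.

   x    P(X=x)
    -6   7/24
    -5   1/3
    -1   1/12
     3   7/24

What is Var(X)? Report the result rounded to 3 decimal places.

14.651

E[X] = (7/24)·(-6) + (1/3)·(-5) + (1/12)·(-1) + (7/24)·3 = -21/8
E[X²] = (7/24)·36 + (1/3)·25 + (1/12)·1 + (7/24)·9 = 517/24
Var(X) = 517/24 − (-21/8)² = 2813/192 ≈ 14.651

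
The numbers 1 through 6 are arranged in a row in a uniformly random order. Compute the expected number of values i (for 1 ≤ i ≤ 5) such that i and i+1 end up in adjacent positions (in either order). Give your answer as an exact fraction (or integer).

For each i ∈ {1,…,5}, let Xᵢ = 1 if i and i+1 are adjacent. P(Xᵢ=1) = 2·(6−1)!/6! = 2/6.
By linearity, E[ΣXᵢ] = (5)·(2/6) = 5/3.

5/3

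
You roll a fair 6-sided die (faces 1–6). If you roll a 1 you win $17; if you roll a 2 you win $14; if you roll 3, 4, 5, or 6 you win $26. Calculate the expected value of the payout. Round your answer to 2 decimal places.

E[payout] = (1/6)·14 + (1/6)·17 + (2/3)·26 = 45/2
≈ $22.50

$22.50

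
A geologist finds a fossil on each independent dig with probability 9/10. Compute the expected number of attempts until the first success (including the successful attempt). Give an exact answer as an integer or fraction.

For a geometric distribution, E[trials] = 1/p = 1/(9/10) = 10/9.

10/9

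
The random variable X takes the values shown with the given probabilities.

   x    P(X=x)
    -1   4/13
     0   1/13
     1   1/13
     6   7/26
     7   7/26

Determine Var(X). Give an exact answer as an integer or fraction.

E[X] = (4/13)·(-1) + (1/13)·0 + (1/13)·1 + (7/26)·6 + (7/26)·7 = 85/26
E[X²] = (4/13)·1 + (1/13)·0 + (1/13)·1 + (7/26)·36 + (7/26)·49 = 605/26
Var(X) = 605/26 − (85/26)² = 8505/676

8505/676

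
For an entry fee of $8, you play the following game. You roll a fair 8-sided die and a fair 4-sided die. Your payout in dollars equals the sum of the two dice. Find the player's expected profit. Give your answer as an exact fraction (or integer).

Distribution of the sum of the two dice: 2 w.p. 1/32, 3 w.p. 1/16, 4 w.p. 3/32, 5 w.p. 1/8, 6 w.p. 1/8, 7 w.p. 1/8, …
E[payout] = (1/32)·2 + (1/16)·3 + (3/32)·4 + (1/8)·5 + (1/8)·6 + (1/8)·7 + (1/8)·8 + (1/8)·9 + (3/32)·10 + (1/16)·11 + (1/32)·12 = 7
Expected profit = 7 − 8 = -1

-$1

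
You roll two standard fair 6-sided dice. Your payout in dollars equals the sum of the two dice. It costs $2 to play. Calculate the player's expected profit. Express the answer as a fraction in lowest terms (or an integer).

Distribution of the sum of the two dice: 2 w.p. 1/36, 3 w.p. 1/18, 4 w.p. 1/12, 5 w.p. 1/9, 6 w.p. 5/36, 7 w.p. 1/6, …
E[payout] = (1/36)·2 + (1/18)·3 + (1/12)·4 + (1/9)·5 + (5/36)·6 + (1/6)·7 + (5/36)·8 + (1/9)·9 + (1/12)·10 + (1/18)·11 + (1/36)·12 = 7
Expected profit = 7 − 2 = 5

$5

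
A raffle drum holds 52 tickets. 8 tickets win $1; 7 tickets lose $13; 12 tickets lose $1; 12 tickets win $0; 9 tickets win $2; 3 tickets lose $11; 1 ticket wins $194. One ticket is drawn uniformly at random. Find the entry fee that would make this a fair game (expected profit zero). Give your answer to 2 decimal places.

$1.62

E[payout] = (8/52)·1 + (7/52)·(-13) + (12/52)·(-1) + (12/52)·0 + (9/52)·2 + (3/52)·(-11) + (1/52)·194 = 21/13
Fair fee = E[payout] = 21/13 ≈ $1.62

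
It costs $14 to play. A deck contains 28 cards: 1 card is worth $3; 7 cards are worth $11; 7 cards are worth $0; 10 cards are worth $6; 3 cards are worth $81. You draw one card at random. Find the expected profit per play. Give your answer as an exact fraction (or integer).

-9/28 dollars

E[payout] = (1/28)·3 + (7/28)·11 + (7/28)·0 + (10/28)·6 + (3/28)·81 = 383/28
Expected profit = 383/28 − 14 = -9/28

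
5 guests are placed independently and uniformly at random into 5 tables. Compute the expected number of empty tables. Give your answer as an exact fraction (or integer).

Let Xⱼ=1 if table j is empty. P(Xⱼ=1) = ((5-1)/5)^5 = 1024/3125.
By linearity, E[#empty] = 5·1024/3125 = 1024/625.

1024/625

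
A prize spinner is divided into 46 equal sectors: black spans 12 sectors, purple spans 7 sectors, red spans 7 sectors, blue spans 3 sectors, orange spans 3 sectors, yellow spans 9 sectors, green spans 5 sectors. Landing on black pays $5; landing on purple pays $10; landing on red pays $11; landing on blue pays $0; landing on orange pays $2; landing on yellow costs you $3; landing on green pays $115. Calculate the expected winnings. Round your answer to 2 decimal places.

$16.54

E[payout] = (12/46)·5 + (7/46)·10 + (7/46)·11 + (3/46)·0 + (3/46)·2 + (9/46)·(-3) + (5/46)·115 = 761/46
≈ $16.54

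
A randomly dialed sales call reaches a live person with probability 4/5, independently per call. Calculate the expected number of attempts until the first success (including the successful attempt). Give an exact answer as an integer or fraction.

5/4

For a geometric distribution, E[trials] = 1/p = 1/(4/5) = 5/4.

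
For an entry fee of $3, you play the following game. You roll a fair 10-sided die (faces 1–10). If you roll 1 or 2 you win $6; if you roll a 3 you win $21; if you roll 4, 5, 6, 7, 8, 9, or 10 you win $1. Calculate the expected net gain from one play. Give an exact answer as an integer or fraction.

$1

E[payout] = (7/10)·1 + (1/5)·6 + (1/10)·21 = 4
Expected profit = 4 − 3 = 1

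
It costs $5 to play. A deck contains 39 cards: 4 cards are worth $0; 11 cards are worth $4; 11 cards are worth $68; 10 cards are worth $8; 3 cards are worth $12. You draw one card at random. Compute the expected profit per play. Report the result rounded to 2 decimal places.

$18.28

E[payout] = (4/39)·0 + (11/39)·4 + (11/39)·68 + (10/39)·8 + (3/39)·12 = 908/39
Expected profit = 908/39 − 5 = 713/39 ≈ $18.28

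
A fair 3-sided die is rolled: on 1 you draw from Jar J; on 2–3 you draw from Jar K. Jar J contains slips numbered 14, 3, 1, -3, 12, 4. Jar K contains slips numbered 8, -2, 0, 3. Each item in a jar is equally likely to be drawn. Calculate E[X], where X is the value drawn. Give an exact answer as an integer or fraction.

29/9

E[X | Jar J] = (14 + 3 + 1 − 3 + 12 + 4)/6 = 31/6
E[X | Jar K] = (8 − 2 + 0 + 3)/4 = 9/4
E[X] = (1/3)·31/6 + (2/3)·9/4 = 29/9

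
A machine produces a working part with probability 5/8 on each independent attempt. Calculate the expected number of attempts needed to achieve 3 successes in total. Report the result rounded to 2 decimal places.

4.80

By linearity (sum of 3 independent geometric waits), E[trials] = 3/p = 3/(5/8) = 24/5.
≈ 4.80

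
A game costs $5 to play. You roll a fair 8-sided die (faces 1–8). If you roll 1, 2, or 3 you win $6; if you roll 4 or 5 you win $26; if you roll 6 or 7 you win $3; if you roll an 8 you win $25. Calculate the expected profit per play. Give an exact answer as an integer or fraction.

61/8 dollars

E[payout] = (1/4)·3 + (3/8)·6 + (1/8)·25 + (1/4)·26 = 101/8
Expected profit = 101/8 − 5 = 61/8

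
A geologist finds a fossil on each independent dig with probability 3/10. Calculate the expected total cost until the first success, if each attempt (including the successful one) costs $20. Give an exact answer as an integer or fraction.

200/3 dollars

E[#attempts] = 1/p = 10/3; E[cost] = 20·10/3 = 200/3.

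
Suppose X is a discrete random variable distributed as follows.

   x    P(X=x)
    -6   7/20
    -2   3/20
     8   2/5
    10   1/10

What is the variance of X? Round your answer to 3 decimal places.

E[X] = (7/20)·(-6) + (3/20)·(-2) + (2/5)·8 + (1/10)·10 = 9/5
E[X²] = (7/20)·36 + (3/20)·4 + (2/5)·64 + (1/10)·100 = 244/5
Var(X) = 244/5 − (9/5)² = 1139/25 ≈ 45.560

45.560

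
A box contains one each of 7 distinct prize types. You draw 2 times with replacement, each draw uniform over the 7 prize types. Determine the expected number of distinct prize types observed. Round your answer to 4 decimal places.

Let Xⱼ=1 if type j appears at least once. P(Xⱼ=1) = 1 − ((7−1)/7)^2 = 13/49.
E[#distinct] = 7·13/49 = 13/7.
≈ 1.8571

1.8571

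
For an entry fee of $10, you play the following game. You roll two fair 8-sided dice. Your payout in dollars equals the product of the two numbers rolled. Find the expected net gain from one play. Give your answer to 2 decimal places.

Distribution of the product of the two numbers rolled: 1 w.p. 1/64, 2 w.p. 1/32, 3 w.p. 1/32, 4 w.p. 3/64, 5 w.p. 1/32, 6 w.p. 1/16, …
E[payout] = (1/64)·1 + (1/32)·2 + (1/32)·3 + (3/64)·4 + (1/32)·5 + (1/16)·6 + (1/32)·7 + (1/16)·8 + (1/64)·9 + (1/32)·10 + (1/16)·12 + (1/32)·14 + (1/32)·15 + (3/64)·16 + (1/32)·18 + (1/32)·20 + (1/32)·21 + (1/16)·24 + (1/64)·25 + (1/32)·28 + (1/32)·30 + (1/32)·32 + (1/32)·35 + (1/64)·36 + (1/32)·40 + (1/32)·42 + (1/32)·48 + (1/64)·49 + (1/32)·56 + (1/64)·64 = 81/4
Expected profit = 81/4 − 10 = 41/4 ≈ $10.25

$10.25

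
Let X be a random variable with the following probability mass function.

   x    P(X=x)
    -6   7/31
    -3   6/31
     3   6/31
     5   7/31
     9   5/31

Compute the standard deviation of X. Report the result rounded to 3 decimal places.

E[X] = 38/31, E[X²] = 940/31
Var(X) = E[X²] − (E[X])² = 940/31 − 1444/961 = 27696/961
SD(X) = √(27696/961) ≈ 5.368

5.368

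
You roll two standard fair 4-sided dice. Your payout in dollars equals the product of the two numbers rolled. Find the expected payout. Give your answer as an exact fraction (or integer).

25/4 dollars

Distribution of the product of the two numbers rolled: 1 w.p. 1/16, 2 w.p. 1/8, 3 w.p. 1/8, 4 w.p. 3/16, 6 w.p. 1/8, 8 w.p. 1/8, …
E[payout] = (1/16)·1 + (1/8)·2 + (1/8)·3 + (3/16)·4 + (1/8)·6 + (1/8)·8 + (1/16)·9 + (1/8)·12 + (1/16)·16 = 25/4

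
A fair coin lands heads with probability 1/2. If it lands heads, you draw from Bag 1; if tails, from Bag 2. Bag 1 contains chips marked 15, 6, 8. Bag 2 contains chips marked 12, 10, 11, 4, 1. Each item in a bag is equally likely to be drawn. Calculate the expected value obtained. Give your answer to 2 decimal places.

E[X | Bag 1] = (15 + 6 + 8)/3 = 29/3
E[X | Bag 2] = (12 + 10 + 11 + 4 + 1)/5 = 38/5
E[X] = (1/2)·29/3 + (1/2)·38/5 = 259/30 ≈ 8.63

8.63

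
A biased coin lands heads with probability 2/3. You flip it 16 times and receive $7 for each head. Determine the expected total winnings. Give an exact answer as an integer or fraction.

224/3 dollars

E[#heads] = 16·2/3 = 32/3 (linearity over flips).
E[winnings] = 7·32/3 = 224/3.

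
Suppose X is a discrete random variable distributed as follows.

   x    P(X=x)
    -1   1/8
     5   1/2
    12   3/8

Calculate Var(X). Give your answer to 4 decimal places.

19.3594

E[X] = (1/8)·(-1) + (1/2)·5 + (3/8)·12 = 55/8
E[X²] = (1/8)·1 + (1/2)·25 + (3/8)·144 = 533/8
Var(X) = 533/8 − (55/8)² = 1239/64 ≈ 19.3594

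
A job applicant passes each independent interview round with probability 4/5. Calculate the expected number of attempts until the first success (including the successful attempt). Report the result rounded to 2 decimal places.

For a geometric distribution, E[trials] = 1/p = 1/(4/5) = 5/4.
≈ 1.25

1.25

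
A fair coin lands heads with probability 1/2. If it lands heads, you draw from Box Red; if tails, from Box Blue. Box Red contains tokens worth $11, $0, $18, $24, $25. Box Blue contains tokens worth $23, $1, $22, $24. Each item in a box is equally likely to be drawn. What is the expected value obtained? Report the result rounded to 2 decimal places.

E[X | Box Red] = (11 + 0 + 18 + 24 + 25)/5 = 78/5
E[X | Box Blue] = (23 + 1 + 22 + 24)/4 = 35/2
E[X] = (1/2)·78/5 + (1/2)·35/2 = 331/20 ≈ 16.55

$16.55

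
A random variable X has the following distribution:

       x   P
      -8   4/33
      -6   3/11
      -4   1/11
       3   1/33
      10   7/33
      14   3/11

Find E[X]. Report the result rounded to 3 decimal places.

E[X] = (4/33)·(-8) + (3/11)·(-6) + (1/11)·(-4) + (1/33)·3 + (7/33)·10 + (3/11)·14
     = 101/33 ≈ 3.061

3.061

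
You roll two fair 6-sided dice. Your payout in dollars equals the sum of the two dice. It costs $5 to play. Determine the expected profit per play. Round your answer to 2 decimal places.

Distribution of the sum of the two dice: 2 w.p. 1/36, 3 w.p. 1/18, 4 w.p. 1/12, 5 w.p. 1/9, 6 w.p. 5/36, 7 w.p. 1/6, …
E[payout] = (1/36)·2 + (1/18)·3 + (1/12)·4 + (1/9)·5 + (5/36)·6 + (1/6)·7 + (5/36)·8 + (1/9)·9 + (1/12)·10 + (1/18)·11 + (1/36)·12 = 7
Expected profit = 7 − 5 = 2 ≈ $2.00

$2.00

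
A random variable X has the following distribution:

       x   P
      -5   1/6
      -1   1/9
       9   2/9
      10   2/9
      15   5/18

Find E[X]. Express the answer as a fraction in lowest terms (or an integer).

E[X] = (1/6)·(-5) + (1/9)·(-1) + (2/9)·9 + (2/9)·10 + (5/18)·15
     = 67/9

67/9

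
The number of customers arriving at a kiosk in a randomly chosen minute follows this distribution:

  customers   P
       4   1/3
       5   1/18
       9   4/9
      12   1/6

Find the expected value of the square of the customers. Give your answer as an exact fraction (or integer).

E[X²] = (1/3)·16 + (1/18)·25 + (4/9)·81 + (1/6)·144
     = 1201/18

1201/18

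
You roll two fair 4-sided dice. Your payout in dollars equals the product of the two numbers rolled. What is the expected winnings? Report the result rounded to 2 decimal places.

Distribution of the product of the two numbers rolled: 1 w.p. 1/16, 2 w.p. 1/8, 3 w.p. 1/8, 4 w.p. 3/16, 6 w.p. 1/8, 8 w.p. 1/8, …
E[payout] = (1/16)·1 + (1/8)·2 + (1/8)·3 + (3/16)·4 + (1/8)·6 + (1/8)·8 + (1/16)·9 + (1/8)·12 + (1/16)·16 = 25/4
≈ $6.25

$6.25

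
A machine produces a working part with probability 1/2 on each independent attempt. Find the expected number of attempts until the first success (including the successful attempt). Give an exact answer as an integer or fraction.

2

For a geometric distribution, E[trials] = 1/p = 1/(1/2) = 2.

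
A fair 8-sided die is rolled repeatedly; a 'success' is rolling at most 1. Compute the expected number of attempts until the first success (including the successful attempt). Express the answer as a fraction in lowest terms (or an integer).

8

For a geometric distribution, E[trials] = 1/p = 1/(1/8) = 8.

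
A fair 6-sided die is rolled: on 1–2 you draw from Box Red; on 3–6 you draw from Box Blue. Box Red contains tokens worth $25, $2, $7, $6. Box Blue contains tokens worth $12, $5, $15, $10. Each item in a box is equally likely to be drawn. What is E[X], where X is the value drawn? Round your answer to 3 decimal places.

E[X | Box Red] = (25 + 2 + 7 + 6)/4 = 10
E[X | Box Blue] = (12 + 5 + 15 + 10)/4 = 21/2
E[X] = (1/3)·10 + (2/3)·21/2 = 31/3 ≈ 10.333

$10.333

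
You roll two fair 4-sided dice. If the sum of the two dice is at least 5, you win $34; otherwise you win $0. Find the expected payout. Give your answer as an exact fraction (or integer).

85/4 dollars

E[payout] = (3/8)·0 + (5/8)·34 = 85/4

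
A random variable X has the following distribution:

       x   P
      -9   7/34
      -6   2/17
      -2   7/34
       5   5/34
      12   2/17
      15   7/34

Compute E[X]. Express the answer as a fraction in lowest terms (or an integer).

77/34

E[X] = (7/34)·(-9) + (2/17)·(-6) + (7/34)·(-2) + (5/34)·5 + (2/17)·12 + (7/34)·15
     = 77/34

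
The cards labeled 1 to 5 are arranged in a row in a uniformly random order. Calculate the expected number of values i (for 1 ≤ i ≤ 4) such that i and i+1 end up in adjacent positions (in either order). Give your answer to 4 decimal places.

1.6000

For each i ∈ {1,…,4}, let Xᵢ = 1 if i and i+1 are adjacent. P(Xᵢ=1) = 2·(5−1)!/5! = 2/5.
By linearity, E[ΣXᵢ] = (4)·(2/5) = 8/5.
≈ 1.6000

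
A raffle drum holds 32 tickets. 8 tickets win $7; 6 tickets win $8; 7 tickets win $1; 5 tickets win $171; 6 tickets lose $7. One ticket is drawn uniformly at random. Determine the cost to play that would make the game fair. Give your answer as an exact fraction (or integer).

231/8 dollars

E[payout] = (8/32)·7 + (6/32)·8 + (7/32)·1 + (5/32)·171 + (6/32)·(-7) = 231/8
Fair fee = E[payout] = 231/8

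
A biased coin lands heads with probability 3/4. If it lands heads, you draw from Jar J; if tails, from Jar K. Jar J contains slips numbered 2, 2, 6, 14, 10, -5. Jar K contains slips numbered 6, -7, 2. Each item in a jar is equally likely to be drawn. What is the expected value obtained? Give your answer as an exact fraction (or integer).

E[X | Jar J] = (2 + 2 + 6 + 14 + 10 − 5)/6 = 29/6
E[X | Jar K] = (6 − 7 + 2)/3 = 1/3
E[X] = (3/4)·29/6 + (1/4)·1/3 = 89/24

89/24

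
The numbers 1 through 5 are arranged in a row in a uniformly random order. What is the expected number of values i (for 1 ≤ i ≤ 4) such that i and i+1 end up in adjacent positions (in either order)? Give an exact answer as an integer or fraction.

For each i ∈ {1,…,4}, let Xᵢ = 1 if i and i+1 are adjacent. P(Xᵢ=1) = 2·(5−1)!/5! = 2/5.
By linearity, E[ΣXᵢ] = (4)·(2/5) = 8/5.

8/5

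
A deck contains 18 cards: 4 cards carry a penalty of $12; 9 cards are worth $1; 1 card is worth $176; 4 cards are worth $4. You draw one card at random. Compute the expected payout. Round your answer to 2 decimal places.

E[payout] = (4/18)·(-12) + (9/18)·1 + (1/18)·176 + (4/18)·4 = 17/2
≈ $8.50

$8.50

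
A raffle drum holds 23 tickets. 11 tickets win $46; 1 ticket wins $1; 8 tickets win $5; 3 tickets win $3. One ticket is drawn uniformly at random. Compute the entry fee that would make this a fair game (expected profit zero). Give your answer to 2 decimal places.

E[payout] = (11/23)·46 + (1/23)·1 + (8/23)·5 + (3/23)·3 = 556/23
Fair fee = E[payout] = 556/23 ≈ $24.17

$24.17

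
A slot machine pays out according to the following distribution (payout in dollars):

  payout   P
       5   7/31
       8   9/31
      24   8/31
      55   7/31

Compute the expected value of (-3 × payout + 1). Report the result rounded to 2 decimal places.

E[-3x+1] = (7/31)·(-14) + (9/31)·(-23) + (8/31)·(-71) + (7/31)·(-164)
     = -2021/31 ≈ -65.19

-65.19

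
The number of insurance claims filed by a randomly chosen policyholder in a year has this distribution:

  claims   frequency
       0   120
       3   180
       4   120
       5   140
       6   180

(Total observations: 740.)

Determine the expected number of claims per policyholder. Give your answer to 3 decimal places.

3.784

Total = 740, so P(claims=0) = 120/740, etc.
E[X] = (6/37)·0 + (9/37)·3 + (6/37)·4 + (7/37)·5 + (9/37)·6
     = 140/37 ≈ 3.784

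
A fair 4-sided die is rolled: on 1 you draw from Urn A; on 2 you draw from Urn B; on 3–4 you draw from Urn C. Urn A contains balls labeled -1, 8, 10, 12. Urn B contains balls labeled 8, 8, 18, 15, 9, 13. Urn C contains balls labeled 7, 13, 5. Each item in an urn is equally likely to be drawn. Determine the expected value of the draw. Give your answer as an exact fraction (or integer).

143/16

E[X | Urn A] = (-1 + 8 + 10 + 12)/4 = 29/4
E[X | Urn B] = (8 + 8 + 18 + 15 + 9 + 13)/6 = 71/6
E[X | Urn C] = (7 + 13 + 5)/3 = 25/3
E[X] = (1/4)·29/4 + (1/4)·71/6 + (1/2)·25/3 = 143/16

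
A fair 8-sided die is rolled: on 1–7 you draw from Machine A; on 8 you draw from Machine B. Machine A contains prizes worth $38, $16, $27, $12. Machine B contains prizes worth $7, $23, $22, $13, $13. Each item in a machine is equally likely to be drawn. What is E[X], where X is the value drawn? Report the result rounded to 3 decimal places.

$22.294

E[X | Machine A] = (38 + 16 + 27 + 12)/4 = 93/4
E[X | Machine B] = (7 + 23 + 22 + 13 + 13)/5 = 78/5
E[X] = (7/8)·93/4 + (1/8)·78/5 = 3567/160 ≈ 22.294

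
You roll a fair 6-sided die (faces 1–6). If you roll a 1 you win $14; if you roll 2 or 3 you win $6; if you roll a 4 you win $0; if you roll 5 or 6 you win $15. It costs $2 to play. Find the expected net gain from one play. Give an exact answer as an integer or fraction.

22/3 dollars

E[payout] = (1/6)·0 + (1/3)·6 + (1/6)·14 + (1/3)·15 = 28/3
Expected profit = 28/3 − 2 = 22/3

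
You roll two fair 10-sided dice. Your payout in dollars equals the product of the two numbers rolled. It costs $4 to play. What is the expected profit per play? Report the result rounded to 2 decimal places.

$26.25

Distribution of the product of the two numbers rolled: 1 w.p. 1/100, 2 w.p. 1/50, 3 w.p. 1/50, 4 w.p. 3/100, 5 w.p. 1/50, 6 w.p. 1/25, …
E[payout] = (1/100)·1 + (1/50)·2 + (1/50)·3 + (3/100)·4 + (1/50)·5 + (1/25)·6 + (1/50)·7 + (1/25)·8 + (3/100)·9 + (1/25)·10 + (1/25)·12 + (1/50)·14 + (1/50)·15 + (3/100)·16 + (1/25)·18 + (1/25)·20 + (1/50)·21 + (1/25)·24 + (1/100)·25 + (1/50)·27 + (1/50)·28 + (1/25)·30 + (1/50)·32 + (1/50)·35 + (3/100)·36 + (1/25)·40 + (1/50)·42 + (1/50)·45 + (1/50)·48 + (1/100)·49 + (1/50)·50 + (1/50)·54 + (1/50)·56 + (1/50)·60 + (1/50)·63 + (1/100)·64 + (1/50)·70 + (1/50)·72 + (1/50)·80 + (1/100)·81 + (1/50)·90 + (1/100)·100 = 121/4
Expected profit = 121/4 − 4 = 105/4 ≈ $26.25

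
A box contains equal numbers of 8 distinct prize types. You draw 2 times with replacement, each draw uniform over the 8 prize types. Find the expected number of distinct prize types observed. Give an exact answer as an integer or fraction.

Let Xⱼ=1 if type j appears at least once. P(Xⱼ=1) = 1 − ((8−1)/8)^2 = 15/64.
E[#distinct] = 8·15/64 = 15/8.

15/8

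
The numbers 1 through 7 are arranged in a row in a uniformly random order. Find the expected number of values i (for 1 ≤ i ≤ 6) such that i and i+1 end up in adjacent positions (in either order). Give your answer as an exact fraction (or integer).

For each i ∈ {1,…,6}, let Xᵢ = 1 if i and i+1 are adjacent. P(Xᵢ=1) = 2·(7−1)!/7! = 2/7.
By linearity, E[ΣXᵢ] = (6)·(2/7) = 12/7.

12/7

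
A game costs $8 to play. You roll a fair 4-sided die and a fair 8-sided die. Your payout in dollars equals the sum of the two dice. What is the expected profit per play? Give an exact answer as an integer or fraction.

-$1

Distribution of the sum of the two dice: 2 w.p. 1/32, 3 w.p. 1/16, 4 w.p. 3/32, 5 w.p. 1/8, 6 w.p. 1/8, 7 w.p. 1/8, …
E[payout] = (1/32)·2 + (1/16)·3 + (3/32)·4 + (1/8)·5 + (1/8)·6 + (1/8)·7 + (1/8)·8 + (1/8)·9 + (3/32)·10 + (1/16)·11 + (1/32)·12 = 7
Expected profit = 7 − 8 = -1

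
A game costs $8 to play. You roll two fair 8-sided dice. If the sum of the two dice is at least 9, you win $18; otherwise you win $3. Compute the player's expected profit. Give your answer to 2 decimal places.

E[payout] = (7/16)·3 + (9/16)·18 = 183/16
Expected profit = 183/16 − 8 = 55/16 ≈ $3.44

$3.44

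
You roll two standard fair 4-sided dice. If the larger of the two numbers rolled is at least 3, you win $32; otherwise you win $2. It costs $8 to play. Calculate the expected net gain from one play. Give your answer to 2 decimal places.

E[payout] = (1/4)·2 + (3/4)·32 = 49/2
Expected profit = 49/2 − 8 = 33/2 ≈ $16.50

$16.50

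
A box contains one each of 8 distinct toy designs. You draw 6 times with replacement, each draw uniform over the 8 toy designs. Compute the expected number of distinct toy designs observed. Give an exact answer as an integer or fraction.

Let Xⱼ=1 if type j appears at least once. P(Xⱼ=1) = 1 − ((8−1)/8)^6 = 144495/262144.
E[#distinct] = 8·144495/262144 = 144495/32768.

144495/32768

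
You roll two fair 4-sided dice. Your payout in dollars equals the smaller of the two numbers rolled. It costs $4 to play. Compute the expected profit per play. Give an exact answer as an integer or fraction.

Distribution of the smaller of the two numbers rolled: 1 w.p. 7/16, 2 w.p. 5/16, 3 w.p. 3/16, 4 w.p. 1/16
E[payout] = (7/16)·1 + (5/16)·2 + (3/16)·3 + (1/16)·4 = 15/8
Expected profit = 15/8 − 4 = -17/8

-17/8 dollars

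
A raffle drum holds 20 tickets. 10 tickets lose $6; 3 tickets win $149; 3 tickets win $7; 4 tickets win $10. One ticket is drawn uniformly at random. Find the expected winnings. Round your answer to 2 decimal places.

$22.40

E[payout] = (10/20)·(-6) + (3/20)·149 + (3/20)·7 + (4/20)·10 = 112/5
≈ $22.40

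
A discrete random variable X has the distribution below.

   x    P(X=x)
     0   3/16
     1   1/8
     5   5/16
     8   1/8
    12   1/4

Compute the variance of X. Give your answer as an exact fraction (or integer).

5015/256

E[X] = (3/16)·0 + (1/8)·1 + (5/16)·5 + (1/8)·8 + (1/4)·12 = 91/16
E[X²] = (3/16)·0 + (1/8)·1 + (5/16)·25 + (1/8)·64 + (1/4)·144 = 831/16
Var(X) = 831/16 − (91/16)² = 5015/256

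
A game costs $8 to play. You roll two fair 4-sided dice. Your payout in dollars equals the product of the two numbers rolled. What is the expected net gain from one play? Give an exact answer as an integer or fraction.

-7/4 dollars

Distribution of the product of the two numbers rolled: 1 w.p. 1/16, 2 w.p. 1/8, 3 w.p. 1/8, 4 w.p. 3/16, 6 w.p. 1/8, 8 w.p. 1/8, …
E[payout] = (1/16)·1 + (1/8)·2 + (1/8)·3 + (3/16)·4 + (1/8)·6 + (1/8)·8 + (1/16)·9 + (1/8)·12 + (1/16)·16 = 25/4
Expected profit = 25/4 − 8 = -7/4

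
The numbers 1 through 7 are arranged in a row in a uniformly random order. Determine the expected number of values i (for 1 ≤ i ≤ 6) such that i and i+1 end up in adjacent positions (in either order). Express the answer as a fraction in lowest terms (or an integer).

12/7

For each i ∈ {1,…,6}, let Xᵢ = 1 if i and i+1 are adjacent. P(Xᵢ=1) = 2·(7−1)!/7! = 2/7.
By linearity, E[ΣXᵢ] = (6)·(2/7) = 12/7.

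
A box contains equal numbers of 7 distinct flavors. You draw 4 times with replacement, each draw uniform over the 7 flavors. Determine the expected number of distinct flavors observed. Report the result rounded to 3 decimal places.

Let Xⱼ=1 if type j appears at least once. P(Xⱼ=1) = 1 − ((7−1)/7)^4 = 1105/2401.
E[#distinct] = 7·1105/2401 = 1105/343.
≈ 3.222

3.222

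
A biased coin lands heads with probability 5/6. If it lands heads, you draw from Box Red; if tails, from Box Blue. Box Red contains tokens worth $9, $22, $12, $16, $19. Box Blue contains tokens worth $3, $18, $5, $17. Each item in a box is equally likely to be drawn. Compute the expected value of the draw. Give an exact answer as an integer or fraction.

E[X | Box Red] = (9 + 22 + 12 + 16 + 19)/5 = 78/5
E[X | Box Blue] = (3 + 18 + 5 + 17)/4 = 43/4
E[X] = (5/6)·78/5 + (1/6)·43/4 = 355/24

355/24 dollars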